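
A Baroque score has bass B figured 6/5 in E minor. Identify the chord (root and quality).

The figures 6/5 indicate a seventh chord in first inversion.
In first inversion the root lies a sixth above the bass: a sixth above B in E minor is G.
The chord tones are B, D, F#, G, giving G major seventh.

G major seventh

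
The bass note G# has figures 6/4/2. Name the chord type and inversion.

Intervals of 6/4/2 above the bass form a seventh chord; the bass is the seventh, so this is third inversion.

seventh chord, third inversion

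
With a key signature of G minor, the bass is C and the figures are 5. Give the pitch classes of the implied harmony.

The written figures 5 are shorthand for 5/3: the 3 is implied.
A third above C in this key is Eb.
A fifth above C in this key is G.
Together with the bass C, this spells C minor in root position.

C, Eb, G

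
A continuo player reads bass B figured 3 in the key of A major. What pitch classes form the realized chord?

B, D, F#

The written figures 3 are shorthand for 5/3: the 5 is implied.
A third above B in this key is D.
A fifth above B in this key is F#.
Together with the bass B, this spells B minor in root position.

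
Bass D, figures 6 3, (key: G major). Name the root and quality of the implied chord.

The figures 6 3 indicate a triad in first inversion.
In first inversion the root lies a sixth above the bass: a sixth above D in G major is B.
The chord tones are D, F#, B, giving B minor.

B minor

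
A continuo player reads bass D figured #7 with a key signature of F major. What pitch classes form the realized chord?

D, F, A, C#

The written figures #7 are shorthand for 7/5/3: the 5/3 are implied.
A third above D in this key is F.
A fifth above D in this key is A.
A seventh above D in this key is C, raised to C# by the sharp.
Together with the bass D, this spells D minor-major seventh in root position.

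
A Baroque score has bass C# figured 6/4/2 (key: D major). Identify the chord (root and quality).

D major seventh

The figures 6/4/2 indicate a seventh chord in third inversion.
In third inversion the root lies a second above the bass: a second above C# in D major is D.
The chord tones are C#, D, F#, A, giving D major seventh.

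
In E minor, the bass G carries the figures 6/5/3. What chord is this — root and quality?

E minor seventh

The figures 6/5/3 indicate a seventh chord in first inversion.
In first inversion the root lies a sixth above the bass: a sixth above G in E minor is E.
The chord tones are G, B, D, E, giving E minor seventh.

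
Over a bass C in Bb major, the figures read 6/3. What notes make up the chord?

A third above C in this key is Eb.
A sixth above C in this key is A.
Together with the bass C, this spells A diminished in first inversion.

C, Eb, A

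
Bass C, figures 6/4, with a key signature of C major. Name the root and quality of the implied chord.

The figures 6/4 indicate a triad in second inversion.
In second inversion the root lies a fourth above the bass: a fourth above C in C major is F.
The chord tones are C, F, A, giving F major.

F major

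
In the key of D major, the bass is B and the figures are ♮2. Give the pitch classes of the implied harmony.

B, C, E, G

The written figures ♮2 are shorthand for 6/4/2: the 6/4 are implied.
A second above B in this key is C#, made natural (C) by the ♮ figure.
A fourth above B in this key is E.
A sixth above B in this key is G.
Together with the bass B, this spells C major seventh in third inversion.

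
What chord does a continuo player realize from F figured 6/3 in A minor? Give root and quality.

The figures 6/3 indicate a triad in first inversion.
In first inversion the root lies a sixth above the bass: a sixth above F in A minor is D.
The chord tones are F, A, D, giving D minor.

D minor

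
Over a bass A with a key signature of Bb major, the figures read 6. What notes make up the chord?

A, C, F

The written figures 6 are shorthand for 6/3: the 3 is implied.
A third above A in this key is C.
A sixth above A in this key is F.
Together with the bass A, this spells F major in first inversion.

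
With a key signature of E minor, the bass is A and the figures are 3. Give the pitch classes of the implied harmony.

A, C, E

The written figures 3 are shorthand for 5/3: the 5 is implied.
A third above A in this key is C.
A fifth above A in this key is E.
Together with the bass A, this spells A minor in root position.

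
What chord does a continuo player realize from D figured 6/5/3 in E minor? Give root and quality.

The figures 6/5/3 indicate a seventh chord in first inversion.
In first inversion the root lies a sixth above the bass: a sixth above D in E minor is B.
The chord tones are D, F#, A, B, giving B minor seventh.

B minor seventh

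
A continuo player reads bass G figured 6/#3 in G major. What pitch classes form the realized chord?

G, B#, E

A third above G in this key is B, raised to B# by the sharp.
A sixth above G in this key is E.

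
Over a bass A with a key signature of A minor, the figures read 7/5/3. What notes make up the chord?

A third above A in this key is C.
A fifth above A in this key is E.
A seventh above A in this key is G.
Together with the bass A, this spells A minor seventh in root position.

A, C, E, G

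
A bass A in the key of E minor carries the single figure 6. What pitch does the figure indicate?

F#

Counting 5 letter steps above A lands on F; in E minor, that letter is F#.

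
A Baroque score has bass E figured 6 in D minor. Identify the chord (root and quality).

C major

The figures 6 indicate a triad in first inversion.
In first inversion the root lies a sixth above the bass: a sixth above E in D minor is C.
The chord tones are E, G, C, giving C major.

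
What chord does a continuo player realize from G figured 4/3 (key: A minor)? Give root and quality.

C major seventh

The figures 4/3 indicate a seventh chord in second inversion.
In second inversion the root lies a fourth above the bass: a fourth above G in A minor is C.
The chord tones are G, B, C, E, giving C major seventh.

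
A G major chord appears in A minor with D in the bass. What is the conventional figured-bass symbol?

D is the fifth of G major, so the chord is in second inversion.
A triad in second inversion is figured 6/4, conventionally abbreviated 6/4.

6/4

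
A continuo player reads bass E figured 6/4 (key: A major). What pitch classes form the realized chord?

E, A, C#

A fourth above E in this key is A.
A sixth above E in this key is C#.
Together with the bass E, this spells A major in second inversion.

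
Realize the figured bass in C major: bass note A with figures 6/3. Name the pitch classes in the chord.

A, C, F

A third above A in this key is C.
A sixth above A in this key is F.
Together with the bass A, this spells F major in first inversion.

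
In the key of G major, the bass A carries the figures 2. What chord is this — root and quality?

The figures 2 indicate a seventh chord in third inversion.
In third inversion the root lies a second above the bass: a second above A in G major is B.
The chord tones are A, B, D, F#, giving B minor seventh.

B minor seventh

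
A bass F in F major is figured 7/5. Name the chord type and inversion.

seventh chord, root position

7/5 is shorthand for 7/5/3.
Intervals of 7/5/3 above the bass form a seventh chord; the bass is the root, so this is root position.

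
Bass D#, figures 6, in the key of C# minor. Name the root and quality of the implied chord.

The figures 6 indicate a triad in first inversion.
In first inversion the root lies a sixth above the bass: a sixth above D# in C# minor is B.
The chord tones are D#, F#, B, giving B major.

B major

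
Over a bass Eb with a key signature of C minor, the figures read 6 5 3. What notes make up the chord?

A third above Eb in this key is G.
A fifth above Eb in this key is Bb.
A sixth above Eb in this key is C.
Together with the bass Eb, this spells C minor seventh in first inversion.

Eb, G, Bb, C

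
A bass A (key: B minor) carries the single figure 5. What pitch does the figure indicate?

E

Counting 4 letter steps above A lands on E; in B minor, that letter is E.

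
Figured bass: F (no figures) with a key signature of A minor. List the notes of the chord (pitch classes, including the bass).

F, A, C

An unfigured bass implies 5/3.
A third above F in this key is A.
A fifth above F in this key is C.
Together with the bass F, this spells F major in root position.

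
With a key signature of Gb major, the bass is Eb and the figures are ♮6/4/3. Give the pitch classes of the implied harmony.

A third above Eb in this key is Gb.
A fourth above Eb in this key is Ab.
A sixth above Eb in this key is Cb, made natural (C) by the ♮ figure.
Together with the bass Eb, this spells Ab dominant seventh in second inversion.

Eb, Gb, Ab, C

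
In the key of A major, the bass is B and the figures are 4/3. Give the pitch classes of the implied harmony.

The written figures 4/3 are shorthand for 6/4/3: the 6 is implied.
A third above B in this key is D.
A fourth above B in this key is E.
A sixth above B in this key is G#.
Together with the bass B, this spells E dominant seventh in second inversion.

B, D, E, G#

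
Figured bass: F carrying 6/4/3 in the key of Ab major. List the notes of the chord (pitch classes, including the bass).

F, Ab, Bb, Db

A third above F in this key is Ab.
A fourth above F in this key is Bb.
A sixth above F in this key is Db.
Together with the bass F, this spells Bb minor seventh in second inversion.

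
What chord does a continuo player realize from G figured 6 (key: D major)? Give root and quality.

The figures 6 indicate a triad in first inversion.
In first inversion the root lies a sixth above the bass: a sixth above G in D major is E.
The chord tones are G, B, E, giving E minor.

E minor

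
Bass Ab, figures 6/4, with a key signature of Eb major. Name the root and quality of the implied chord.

The figures 6/4 indicate a triad in second inversion.
In second inversion the root lies a fourth above the bass: a fourth above Ab in Eb major is D.
The chord tones are Ab, D, F, giving D diminished.

D diminished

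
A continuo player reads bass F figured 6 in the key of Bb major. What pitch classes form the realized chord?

F, A, D

The written figures 6 are shorthand for 6/3: the 3 is implied.
A third above F in this key is A.
A sixth above F in this key is D.
Together with the bass F, this spells D minor in first inversion.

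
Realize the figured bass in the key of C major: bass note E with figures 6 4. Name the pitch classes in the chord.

A fourth above E in this key is A.
A sixth above E in this key is C.
Together with the bass E, this spells A minor in second inversion.

E, A, C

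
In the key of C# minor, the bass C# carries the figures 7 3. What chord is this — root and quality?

C# minor seventh

The figures 7 3 indicate a seventh chord in root position.
In root position the bass is the root, so the root is C#.
The chord tones are C#, E, G#, B, giving C# minor seventh.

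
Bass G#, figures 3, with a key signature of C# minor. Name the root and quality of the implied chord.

The figures 3 indicate a triad in root position.
In root position the bass is the root, so the root is G#.
The chord tones are G#, B, D#, giving G# minor.

G# minor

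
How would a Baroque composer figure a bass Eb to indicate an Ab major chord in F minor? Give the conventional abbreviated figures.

6/4

Eb is the fifth of Ab major, so the chord is in second inversion.
A triad in second inversion is figured 6/4, conventionally abbreviated 6/4.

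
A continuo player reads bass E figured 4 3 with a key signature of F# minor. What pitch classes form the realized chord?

E, G#, A, C#

The written figures 4 3 are shorthand for 6/4/3: the 6 is implied.
A third above E in this key is G#.
A fourth above E in this key is A.
A sixth above E in this key is C#.
Together with the bass E, this spells A major seventh in second inversion.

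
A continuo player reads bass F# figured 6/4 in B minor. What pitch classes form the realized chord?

F#, B, D

A fourth above F# in this key is B.
A sixth above F# in this key is D.
Together with the bass F#, this spells B minor in second inversion.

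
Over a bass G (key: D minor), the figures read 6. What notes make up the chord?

The written figures 6 are shorthand for 6/3: the 3 is implied.
A third above G in this key is Bb.
A sixth above G in this key is E.
Together with the bass G, this spells E diminished in first inversion.

G, Bb, E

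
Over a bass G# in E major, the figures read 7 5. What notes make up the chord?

G#, B, D#, F#

The written figures 7 5 are shorthand for 7/5/3: the 3 is implied.
A third above G# in this key is B.
A fifth above G# in this key is D#.
A seventh above G# in this key is F#.
Together with the bass G#, this spells G# minor seventh in root position.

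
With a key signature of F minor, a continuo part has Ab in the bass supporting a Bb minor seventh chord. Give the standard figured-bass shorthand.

4/2

Ab is the seventh of Bb minor seventh, so the chord is in third inversion.
A seventh chord in third inversion is figured 6/4/2, conventionally abbreviated 4/2.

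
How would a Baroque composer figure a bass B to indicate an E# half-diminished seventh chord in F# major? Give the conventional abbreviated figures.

4/3

B is the fifth of E# half-diminished seventh, so the chord is in second inversion.
A seventh chord in second inversion is figured 6/4/3, conventionally abbreviated 4/3.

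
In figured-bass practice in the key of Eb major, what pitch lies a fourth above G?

Counting 3 letter steps above G lands on C; in Eb major, that letter is C.

C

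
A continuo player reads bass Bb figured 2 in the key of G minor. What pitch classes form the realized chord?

The written figures 2 are shorthand for 6/4/2: the 6/4 are implied.
A second above Bb in this key is C.
A fourth above Bb in this key is Eb.
A sixth above Bb in this key is G.
Together with the bass Bb, this spells C minor seventh in third inversion.

Bb, C, Eb, G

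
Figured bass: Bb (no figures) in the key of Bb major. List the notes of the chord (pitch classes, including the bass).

Bb, D, F

An unfigured bass implies 5/3.
A third above Bb in this key is D.
A fifth above Bb in this key is F.
Together with the bass Bb, this spells Bb major in root position.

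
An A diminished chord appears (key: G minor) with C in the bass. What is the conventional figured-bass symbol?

C is the third of A diminished, so the chord is in first inversion.
A triad in first inversion is figured 6/3, conventionally abbreviated 6.

6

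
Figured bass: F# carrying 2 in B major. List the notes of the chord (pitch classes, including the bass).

F#, G#, B, D#

The written figures 2 are shorthand for 6/4/2: the 6/4 are implied.
A second above F# in this key is G#.
A fourth above F# in this key is B.
A sixth above F# in this key is D#.
Together with the bass F#, this spells G# minor seventh in third inversion.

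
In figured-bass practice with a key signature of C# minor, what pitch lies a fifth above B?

Counting 4 letter steps above B lands on F; in C# minor, that letter is F#.

F#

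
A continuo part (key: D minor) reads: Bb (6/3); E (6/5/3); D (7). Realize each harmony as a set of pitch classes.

Bb, D, G | E, G, Bb, C | D, F, A, C

Bb (6/3): Bb, D, G.
E (6/5/3): E, G, Bb, C.
D (7/5/3): D, F, A, C.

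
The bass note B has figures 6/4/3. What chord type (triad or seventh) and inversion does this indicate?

seventh chord, second inversion

Intervals of 6/4/3 above the bass form a seventh chord; the bass is the fifth, so this is second inversion.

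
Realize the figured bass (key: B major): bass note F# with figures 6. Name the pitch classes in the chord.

F#, A#, D#

The written figures 6 are shorthand for 6/3: the 3 is implied.
A third above F# in this key is A#.
A sixth above F# in this key is D#.
Together with the bass F#, this spells D# minor in first inversion.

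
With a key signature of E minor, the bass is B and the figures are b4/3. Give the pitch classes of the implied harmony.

The written figures b4/3 are shorthand for 6/4/3: the 6 is implied.
A third above B in this key is D.
A fourth above B in this key is E, lowered to Eb by the flat.
A sixth above B in this key is G.
Together with the bass B, this spells Eb augmented major seventh in second inversion.

B, D, Eb, G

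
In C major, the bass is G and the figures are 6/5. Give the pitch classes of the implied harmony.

The written figures 6/5 are shorthand for 6/5/3: the 3 is implied.
A third above G in this key is B.
A fifth above G in this key is D.
A sixth above G in this key is E.
Together with the bass G, this spells E minor seventh in first inversion.

G, B, D, E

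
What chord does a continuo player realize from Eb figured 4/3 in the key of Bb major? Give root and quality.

A half-diminished seventh

The figures 4/3 indicate a seventh chord in second inversion.
In second inversion the root lies a fourth above the bass: a fourth above Eb in Bb major is A.
The chord tones are Eb, G, A, C, giving A half-diminished seventh.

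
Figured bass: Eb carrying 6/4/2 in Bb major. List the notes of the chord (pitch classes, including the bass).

Eb, F, A, C

A second above Eb in this key is F.
A fourth above Eb in this key is A.
A sixth above Eb in this key is C.
Together with the bass Eb, this spells F dominant seventh in third inversion.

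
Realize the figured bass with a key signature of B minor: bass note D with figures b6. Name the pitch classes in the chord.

D, F#, Bb

The written figures b6 are shorthand for 6/3: the 3 is implied.
A third above D in this key is F#.
A sixth above D in this key is B, lowered to Bb by the flat.
Together with the bass D, this spells Bb augmented in first inversion.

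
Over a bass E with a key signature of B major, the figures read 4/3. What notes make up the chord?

E, G#, A#, C#

The written figures 4/3 are shorthand for 6/4/3: the 6 is implied.
A third above E in this key is G#.
A fourth above E in this key is A#.
A sixth above E in this key is C#.
Together with the bass E, this spells A# half-diminished seventh in second inversion.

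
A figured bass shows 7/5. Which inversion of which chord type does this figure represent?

7/5 is shorthand for 7/5/3.
Intervals of 7/5/3 above the bass form a seventh chord; the bass is the root, so this is root position.

seventh chord, root position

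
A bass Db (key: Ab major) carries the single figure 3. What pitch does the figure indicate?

Counting 2 letter steps above Db lands on F; in Ab major, that letter is F.

F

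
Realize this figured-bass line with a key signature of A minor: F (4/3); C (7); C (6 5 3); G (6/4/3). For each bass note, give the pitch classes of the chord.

F (6/4/3): F, A, B, D.
C (7/5/3): C, E, G, B.
C (6/5/3): C, E, G, A.
G (6/4/3): G, B, C, E.

F, A, B, D | C, E, G, B | C, E, G, A | G, B, C, E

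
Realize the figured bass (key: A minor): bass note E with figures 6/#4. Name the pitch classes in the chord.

A fourth above E in this key is A, raised to A# by the sharp.
A sixth above E in this key is C.

E, A#, C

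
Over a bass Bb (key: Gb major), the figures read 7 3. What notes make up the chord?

Bb, Db, F, Ab

The written figures 7 3 are shorthand for 7/5/3: the 5 is implied.
A third above Bb in this key is Db.
A fifth above Bb in this key is F.
A seventh above Bb in this key is Ab.
Together with the bass Bb, this spells Bb minor seventh in root position.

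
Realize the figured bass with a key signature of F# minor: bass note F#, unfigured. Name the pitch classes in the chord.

An unfigured bass implies 5/3.
A third above F# in this key is A.
A fifth above F# in this key is C#.
Together with the bass F#, this spells F# minor in root position.

F#, A, C#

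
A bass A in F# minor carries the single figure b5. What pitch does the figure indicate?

Counting 4 letter steps above A lands on E; in F# minor, that letter is E.
The b5 figure lowers it a semitone, giving Eb.

Eb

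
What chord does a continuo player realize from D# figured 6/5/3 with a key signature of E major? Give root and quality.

B dominant seventh

The figures 6/5/3 indicate a seventh chord in first inversion.
In first inversion the root lies a sixth above the bass: a sixth above D# in E major is B.
The chord tones are D#, F#, A, B, giving B dominant seventh.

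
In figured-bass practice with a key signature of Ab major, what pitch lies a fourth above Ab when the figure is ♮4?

D

Counting 3 letter steps above Ab lands on D; in Ab major, that letter is Db.
The ♮4 figure makes it natural, giving D.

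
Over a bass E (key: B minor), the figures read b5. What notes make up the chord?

E, G, Bb

The written figures b5 are shorthand for 5/3: the 3 is implied.
A third above E in this key is G.
A fifth above E in this key is B, lowered to Bb by the flat.
Together with the bass E, this spells E diminished in root position.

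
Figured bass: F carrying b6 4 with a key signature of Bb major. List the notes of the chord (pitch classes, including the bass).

F, Bb, Db

A fourth above F in this key is Bb.
A sixth above F in this key is D, lowered to Db by the flat.
Together with the bass F, this spells Bb minor in second inversion.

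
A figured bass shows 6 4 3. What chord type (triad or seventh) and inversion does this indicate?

seventh chord, second inversion

Intervals of 6/4/3 above the bass form a seventh chord; the bass is the fifth, so this is second inversion.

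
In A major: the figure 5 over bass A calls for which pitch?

Counting 4 letter steps above A lands on E; in A major, that letter is E.

E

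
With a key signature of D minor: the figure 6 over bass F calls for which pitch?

Counting 5 letter steps above F lands on D; in D minor, that letter is D.

D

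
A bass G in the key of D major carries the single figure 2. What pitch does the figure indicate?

A

Counting 1 letter step above G lands on A; in D major, that letter is A.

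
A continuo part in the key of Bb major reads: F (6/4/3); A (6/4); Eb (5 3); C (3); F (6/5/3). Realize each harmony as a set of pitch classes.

F, A, Bb, D | A, D, F | Eb, G, Bb | C, Eb, G | F, A, C, D

F (6/4/3): F, A, Bb, D.
A (6/4): A, D, F.
Eb (5/3): Eb, G, Bb.
C (5/3): C, Eb, G.
F (6/5/3): F, A, C, D.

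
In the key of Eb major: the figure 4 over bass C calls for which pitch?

F

Counting 3 letter steps above C lands on F; in Eb major, that letter is F.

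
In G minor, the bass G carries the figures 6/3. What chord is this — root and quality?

Eb major

The figures 6/3 indicate a triad in first inversion.
In first inversion the root lies a sixth above the bass: a sixth above G in G minor is Eb.
The chord tones are G, Bb, Eb, giving Eb major.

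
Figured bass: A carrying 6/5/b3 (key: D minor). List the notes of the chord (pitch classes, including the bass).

A, Cb, E, F

A third above A in this key is C, lowered to Cb by the flat.
A fifth above A in this key is E.
A sixth above A in this key is F.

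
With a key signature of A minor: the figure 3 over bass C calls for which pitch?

Counting 2 letter steps above C lands on E; in A minor, that letter is E.

E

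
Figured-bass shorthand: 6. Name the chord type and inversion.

triad, first inversion

6 is shorthand for 6/3.
Intervals of 6/3 above the bass form a triad; the bass is the third, so this is first inversion.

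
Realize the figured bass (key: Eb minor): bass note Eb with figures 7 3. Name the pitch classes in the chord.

The written figures 7 3 are shorthand for 7/5/3: the 5 is implied.
A third above Eb in this key is Gb.
A fifth above Eb in this key is Bb.
A seventh above Eb in this key is Db.
Together with the bass Eb, this spells Eb minor seventh in root position.

Eb, Gb, Bb, Db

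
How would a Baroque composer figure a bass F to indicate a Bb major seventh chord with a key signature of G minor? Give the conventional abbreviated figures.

4/3

F is the fifth of Bb major seventh, so the chord is in second inversion.
A seventh chord in second inversion is figured 6/4/3, conventionally abbreviated 4/3.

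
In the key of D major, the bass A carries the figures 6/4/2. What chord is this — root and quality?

The figures 6/4/2 indicate a seventh chord in third inversion.
In third inversion the root lies a second above the bass: a second above A in D major is B.
The chord tones are A, B, D, F#, giving B minor seventh.

B minor seventh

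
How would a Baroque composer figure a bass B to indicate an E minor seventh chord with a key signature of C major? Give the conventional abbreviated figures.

B is the fifth of E minor seventh, so the chord is in second inversion.
A seventh chord in second inversion is figured 6/4/3, conventionally abbreviated 4/3.

4/3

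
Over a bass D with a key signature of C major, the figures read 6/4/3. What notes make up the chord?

A third above D in this key is F.
A fourth above D in this key is G.
A sixth above D in this key is B.
Together with the bass D, this spells G dominant seventh in second inversion.

D, F, G, B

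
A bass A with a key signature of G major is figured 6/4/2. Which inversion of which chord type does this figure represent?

seventh chord, third inversion

Intervals of 6/4/2 above the bass form a seventh chord; the bass is the seventh, so this is third inversion.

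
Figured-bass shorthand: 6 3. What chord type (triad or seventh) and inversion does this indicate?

triad, first inversion

Intervals of 6/3 above the bass form a triad; the bass is the third, so this is first inversion.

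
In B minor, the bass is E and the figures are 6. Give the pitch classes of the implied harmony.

The written figures 6 are shorthand for 6/3: the 3 is implied.
A third above E in this key is G.
A sixth above E in this key is C#.
Together with the bass E, this spells C# diminished in first inversion.

E, G, C#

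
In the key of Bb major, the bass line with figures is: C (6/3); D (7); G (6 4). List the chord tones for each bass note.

C, Eb, A | D, F, A, C | G, C, Eb

C (6/3): C, Eb, A.
D (7/5/3): D, F, A, C.
G (6/4): G, C, Eb.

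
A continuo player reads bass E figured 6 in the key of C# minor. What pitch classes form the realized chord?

The written figures 6 are shorthand for 6/3: the 3 is implied.
A third above E in this key is G#.
A sixth above E in this key is C#.
Together with the bass E, this spells C# minor in first inversion.

E, G#, C#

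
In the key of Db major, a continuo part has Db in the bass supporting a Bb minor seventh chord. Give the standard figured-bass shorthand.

6/5

Db is the third of Bb minor seventh, so the chord is in first inversion.
A seventh chord in first inversion is figured 6/5/3, conventionally abbreviated 6/5.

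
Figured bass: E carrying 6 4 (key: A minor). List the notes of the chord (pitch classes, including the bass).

A fourth above E in this key is A.
A sixth above E in this key is C.
Together with the bass E, this spells A minor in second inversion.

E, A, C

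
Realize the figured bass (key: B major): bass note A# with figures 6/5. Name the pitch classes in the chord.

The written figures 6/5 are shorthand for 6/5/3: the 3 is implied.
A third above A# in this key is C#.
A fifth above A# in this key is E.
A sixth above A# in this key is F#.
Together with the bass A#, this spells F# dominant seventh in first inversion.

A#, C#, E, F#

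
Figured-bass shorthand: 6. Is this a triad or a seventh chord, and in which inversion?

6 is shorthand for 6/3.
Intervals of 6/3 above the bass form a triad; the bass is the third, so this is first inversion.

triad, first inversion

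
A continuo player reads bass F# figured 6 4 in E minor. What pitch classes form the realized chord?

F#, B, D

A fourth above F# in this key is B.
A sixth above F# in this key is D.
Together with the bass F#, this spells B minor in second inversion.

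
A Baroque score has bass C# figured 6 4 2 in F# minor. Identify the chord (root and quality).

The figures 6 4 2 indicate a seventh chord in third inversion.
In third inversion the root lies a second above the bass: a second above C# in F# minor is D.
The chord tones are C#, D, F#, A, giving D major seventh.

D major seventh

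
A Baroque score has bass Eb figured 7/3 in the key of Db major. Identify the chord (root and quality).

Eb minor seventh

The figures 7/3 indicate a seventh chord in root position.
In root position the bass is the root, so the root is Eb.
The chord tones are Eb, Gb, Bb, Db, giving Eb minor seventh.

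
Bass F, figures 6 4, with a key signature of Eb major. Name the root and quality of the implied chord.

The figures 6 4 indicate a triad in second inversion.
In second inversion the root lies a fourth above the bass: a fourth above F in Eb major is Bb.
The chord tones are F, Bb, D, giving Bb major.

Bb major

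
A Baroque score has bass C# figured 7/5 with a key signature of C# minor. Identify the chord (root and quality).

The figures 7/5 indicate a seventh chord in root position.
In root position the bass is the root, so the root is C#.
The chord tones are C#, E, G#, B, giving C# minor seventh.

C# minor seventh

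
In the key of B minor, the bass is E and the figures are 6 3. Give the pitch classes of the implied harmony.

E, G, C#

A third above E in this key is G.
A sixth above E in this key is C#.
Together with the bass E, this spells C# diminished in first inversion.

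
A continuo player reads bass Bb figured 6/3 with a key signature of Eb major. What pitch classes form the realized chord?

Bb, D, G

A third above Bb in this key is D.
A sixth above Bb in this key is G.
Together with the bass Bb, this spells G minor in first inversion.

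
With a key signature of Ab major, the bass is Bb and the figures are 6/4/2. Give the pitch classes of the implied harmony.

A second above Bb in this key is C.
A fourth above Bb in this key is Eb.
A sixth above Bb in this key is G.
Together with the bass Bb, this spells C minor seventh in third inversion.

Bb, C, Eb, G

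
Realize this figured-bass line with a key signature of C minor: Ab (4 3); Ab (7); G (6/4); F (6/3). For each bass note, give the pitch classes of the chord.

Ab (6/4/3): Ab, C, D, F.
Ab (7/5/3): Ab, C, Eb, G.
G (6/4): G, C, Eb.
F (6/3): F, Ab, D.

Ab, C, D, F | Ab, C, Eb, G | G, C, Eb | F, Ab, D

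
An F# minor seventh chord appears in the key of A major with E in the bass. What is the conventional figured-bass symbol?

E is the seventh of F# minor seventh, so the chord is in third inversion.
A seventh chord in third inversion is figured 6/4/2, conventionally abbreviated 4/2.

4/2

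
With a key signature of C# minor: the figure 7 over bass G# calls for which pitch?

Counting 6 letter steps above G# lands on F; in C# minor, that letter is F#.

F#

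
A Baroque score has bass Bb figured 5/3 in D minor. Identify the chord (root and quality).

Bb major

The figures 5/3 indicate a triad in root position.
In root position the bass is the root, so the root is Bb.
The chord tones are Bb, D, F, giving Bb major.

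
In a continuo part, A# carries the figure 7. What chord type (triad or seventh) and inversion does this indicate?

seventh chord, root position

7 is shorthand for 7/5/3.
Intervals of 7/5/3 above the bass form a seventh chord; the bass is the root, so this is root position.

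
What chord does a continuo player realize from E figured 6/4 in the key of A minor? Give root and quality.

The figures 6/4 indicate a triad in second inversion.
In second inversion the root lies a fourth above the bass: a fourth above E in A minor is A.
The chord tones are E, A, C, giving A minor.

A minor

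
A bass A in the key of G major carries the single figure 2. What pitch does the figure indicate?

Counting 1 letter step above A lands on B; in G major, that letter is B.

B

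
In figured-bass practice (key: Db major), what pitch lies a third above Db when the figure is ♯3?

Counting 2 letter steps above Db lands on F; in Db major, that letter is F.
The #3 figure raises it a semitone, giving F#.

F#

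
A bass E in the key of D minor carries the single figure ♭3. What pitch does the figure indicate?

Counting 2 letter steps above E lands on G; in D minor, that letter is G.
The b3 figure lowers it a semitone, giving Gb.

Gb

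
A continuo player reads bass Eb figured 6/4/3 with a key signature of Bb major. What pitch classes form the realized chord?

Eb, G, A, C

A third above Eb in this key is G.
A fourth above Eb in this key is A.
A sixth above Eb in this key is C.
Together with the bass Eb, this spells A half-diminished seventh in second inversion.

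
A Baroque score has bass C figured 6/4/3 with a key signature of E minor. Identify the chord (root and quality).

F# half-diminished seventh

The figures 6/4/3 indicate a seventh chord in second inversion.
In second inversion the root lies a fourth above the bass: a fourth above C in E minor is F#.
The chord tones are C, E, F#, A, giving F# half-diminished seventh.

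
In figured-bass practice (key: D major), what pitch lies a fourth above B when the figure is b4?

Eb

Counting 3 letter steps above B lands on E; in D major, that letter is E.
The b4 figure lowers it a semitone, giving Eb.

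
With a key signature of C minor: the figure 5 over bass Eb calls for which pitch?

Counting 4 letter steps above Eb lands on B; in C minor, that letter is Bb.

Bb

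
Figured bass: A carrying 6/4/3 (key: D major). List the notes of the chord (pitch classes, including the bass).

A, C#, D, F#

A third above A in this key is C#.
A fourth above A in this key is D.
A sixth above A in this key is F#.
Together with the bass A, this spells D major seventh in second inversion.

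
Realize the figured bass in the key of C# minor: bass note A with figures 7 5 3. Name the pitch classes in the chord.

A, C#, E, G#

A third above A in this key is C#.
A fifth above A in this key is E.
A seventh above A in this key is G#.
Together with the bass A, this spells A major seventh in root position.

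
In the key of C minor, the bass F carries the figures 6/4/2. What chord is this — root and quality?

The figures 6/4/2 indicate a seventh chord in third inversion.
In third inversion the root lies a second above the bass: a second above F in C minor is G.
The chord tones are F, G, Bb, D, giving G minor seventh.

G minor seventh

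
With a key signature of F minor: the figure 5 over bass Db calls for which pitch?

Counting 4 letter steps above Db lands on A; in F minor, that letter is Ab.

Ab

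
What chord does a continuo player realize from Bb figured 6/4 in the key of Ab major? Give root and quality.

Eb major

The figures 6/4 indicate a triad in second inversion.
In second inversion the root lies a fourth above the bass: a fourth above Bb in Ab major is Eb.
The chord tones are Bb, Eb, G, giving Eb major.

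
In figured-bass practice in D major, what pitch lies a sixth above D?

Counting 5 letter steps above D lands on B; in D major, that letter is B.

B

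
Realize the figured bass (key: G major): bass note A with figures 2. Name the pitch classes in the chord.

A, B, D, F#

The written figures 2 are shorthand for 6/4/2: the 6/4 are implied.
A second above A in this key is B.
A fourth above A in this key is D.
A sixth above A in this key is F#.
Together with the bass A, this spells B minor seventh in third inversion.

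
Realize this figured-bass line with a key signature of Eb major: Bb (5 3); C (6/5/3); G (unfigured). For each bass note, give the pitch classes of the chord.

Bb, D, F | C, Eb, G, Ab | G, Bb, D

Bb (5/3): Bb, D, F.
C (6/5/3): C, Eb, G, Ab.
G (5/3): G, Bb, D.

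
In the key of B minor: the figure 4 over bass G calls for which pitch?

C#

Counting 3 letter steps above G lands on C; in B minor, that letter is C#.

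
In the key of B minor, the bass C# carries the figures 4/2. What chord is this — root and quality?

The figures 4/2 indicate a seventh chord in third inversion.
In third inversion the root lies a second above the bass: a second above C# in B minor is D.
The chord tones are C#, D, F#, A, giving D major seventh.

D major seventh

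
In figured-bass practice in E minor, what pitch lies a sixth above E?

C

Counting 5 letter steps above E lands on C; in E minor, that letter is C.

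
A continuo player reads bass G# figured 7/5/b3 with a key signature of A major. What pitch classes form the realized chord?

A third above G# in this key is B, lowered to Bb by the flat.
A fifth above G# in this key is D.
A seventh above G# in this key is F#.

G#, Bb, D, F#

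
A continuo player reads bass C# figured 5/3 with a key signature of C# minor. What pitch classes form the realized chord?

C#, E, G#

A third above C# in this key is E.
A fifth above C# in this key is G#.
Together with the bass C#, this spells C# minor in root position.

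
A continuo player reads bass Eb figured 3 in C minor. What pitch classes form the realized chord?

The written figures 3 are shorthand for 5/3: the 5 is implied.
A third above Eb in this key is G.
A fifth above Eb in this key is Bb.
Together with the bass Eb, this spells Eb major in root position.

Eb, G, Bb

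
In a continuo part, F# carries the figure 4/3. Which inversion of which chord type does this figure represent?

seventh chord, second inversion

4/3 is shorthand for 6/4/3.
Intervals of 6/4/3 above the bass form a seventh chord; the bass is the fifth, so this is second inversion.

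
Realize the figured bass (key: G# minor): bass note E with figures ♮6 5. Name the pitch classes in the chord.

E, G#, B, C

The written figures ♮6 5 are shorthand for 6/5/3: the 3 is implied.
A third above E in this key is G#.
A fifth above E in this key is B.
A sixth above E in this key is C#, made natural (C) by the ♮ figure.
Together with the bass E, this spells C augmented major seventh in first inversion.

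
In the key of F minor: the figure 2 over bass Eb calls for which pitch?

F

Counting 1 letter step above Eb lands on F; in F minor, that letter is F.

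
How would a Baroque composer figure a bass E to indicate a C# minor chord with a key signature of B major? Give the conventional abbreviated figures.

E is the third of C# minor, so the chord is in first inversion.
A triad in first inversion is figured 6/3, conventionally abbreviated 6.

6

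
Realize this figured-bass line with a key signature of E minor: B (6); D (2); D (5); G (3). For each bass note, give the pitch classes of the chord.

B, D, G | D, E, G, B | D, F#, A | G, B, D

B (6/3): B, D, G.
D (6/4/2): D, E, G, B.
D (5/3): D, F#, A.
G (5/3): G, B, D.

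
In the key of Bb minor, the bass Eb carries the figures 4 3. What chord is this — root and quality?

The figures 4 3 indicate a seventh chord in second inversion.
In second inversion the root lies a fourth above the bass: a fourth above Eb in Bb minor is Ab.
The chord tones are Eb, Gb, Ab, C, giving Ab dominant seventh.

Ab dominant seventh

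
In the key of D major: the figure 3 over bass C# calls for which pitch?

E

Counting 2 letter steps above C# lands on E; in D major, that letter is E.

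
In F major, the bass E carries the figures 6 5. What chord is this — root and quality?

The figures 6 5 indicate a seventh chord in first inversion.
In first inversion the root lies a sixth above the bass: a sixth above E in F major is C.
The chord tones are E, G, Bb, C, giving C dominant seventh.

C dominant seventh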